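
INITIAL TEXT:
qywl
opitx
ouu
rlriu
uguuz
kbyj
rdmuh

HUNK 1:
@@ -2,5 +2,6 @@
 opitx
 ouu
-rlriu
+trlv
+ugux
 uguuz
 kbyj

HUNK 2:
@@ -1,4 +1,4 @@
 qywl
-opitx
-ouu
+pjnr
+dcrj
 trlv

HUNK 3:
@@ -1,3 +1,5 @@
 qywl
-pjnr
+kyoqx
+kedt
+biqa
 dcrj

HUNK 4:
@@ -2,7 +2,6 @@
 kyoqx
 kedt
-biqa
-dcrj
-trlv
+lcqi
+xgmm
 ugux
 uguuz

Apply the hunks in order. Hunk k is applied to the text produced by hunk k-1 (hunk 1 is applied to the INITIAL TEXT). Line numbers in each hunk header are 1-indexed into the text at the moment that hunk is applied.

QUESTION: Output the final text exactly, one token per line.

Hunk 1: at line 2 remove [rlriu] add [trlv,ugux] -> 8 lines: qywl opitx ouu trlv ugux uguuz kbyj rdmuh
Hunk 2: at line 1 remove [opitx,ouu] add [pjnr,dcrj] -> 8 lines: qywl pjnr dcrj trlv ugux uguuz kbyj rdmuh
Hunk 3: at line 1 remove [pjnr] add [kyoqx,kedt,biqa] -> 10 lines: qywl kyoqx kedt biqa dcrj trlv ugux uguuz kbyj rdmuh
Hunk 4: at line 2 remove [biqa,dcrj,trlv] add [lcqi,xgmm] -> 9 lines: qywl kyoqx kedt lcqi xgmm ugux uguuz kbyj rdmuh

Answer: qywl
kyoqx
kedt
lcqi
xgmm
ugux
uguuz
kbyj
rdmuh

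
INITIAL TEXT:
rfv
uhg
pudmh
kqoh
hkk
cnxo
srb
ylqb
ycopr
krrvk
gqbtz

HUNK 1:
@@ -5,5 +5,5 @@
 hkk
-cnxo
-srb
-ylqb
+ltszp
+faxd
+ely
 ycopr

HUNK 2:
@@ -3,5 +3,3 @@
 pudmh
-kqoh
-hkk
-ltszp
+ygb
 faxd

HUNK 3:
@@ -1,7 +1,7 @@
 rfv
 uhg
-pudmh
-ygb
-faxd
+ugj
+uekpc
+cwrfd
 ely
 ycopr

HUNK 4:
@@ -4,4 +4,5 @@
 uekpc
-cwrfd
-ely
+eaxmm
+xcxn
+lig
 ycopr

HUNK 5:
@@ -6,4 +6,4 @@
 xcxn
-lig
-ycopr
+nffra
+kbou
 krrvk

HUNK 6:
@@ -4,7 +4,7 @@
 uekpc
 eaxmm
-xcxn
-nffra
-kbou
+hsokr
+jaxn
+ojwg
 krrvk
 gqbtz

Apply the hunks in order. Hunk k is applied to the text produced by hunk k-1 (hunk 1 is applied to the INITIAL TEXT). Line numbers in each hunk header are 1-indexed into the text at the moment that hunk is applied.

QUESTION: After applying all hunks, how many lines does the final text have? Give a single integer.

Answer: 10

Derivation:
Hunk 1: at line 5 remove [cnxo,srb,ylqb] add [ltszp,faxd,ely] -> 11 lines: rfv uhg pudmh kqoh hkk ltszp faxd ely ycopr krrvk gqbtz
Hunk 2: at line 3 remove [kqoh,hkk,ltszp] add [ygb] -> 9 lines: rfv uhg pudmh ygb faxd ely ycopr krrvk gqbtz
Hunk 3: at line 1 remove [pudmh,ygb,faxd] add [ugj,uekpc,cwrfd] -> 9 lines: rfv uhg ugj uekpc cwrfd ely ycopr krrvk gqbtz
Hunk 4: at line 4 remove [cwrfd,ely] add [eaxmm,xcxn,lig] -> 10 lines: rfv uhg ugj uekpc eaxmm xcxn lig ycopr krrvk gqbtz
Hunk 5: at line 6 remove [lig,ycopr] add [nffra,kbou] -> 10 lines: rfv uhg ugj uekpc eaxmm xcxn nffra kbou krrvk gqbtz
Hunk 6: at line 4 remove [xcxn,nffra,kbou] add [hsokr,jaxn,ojwg] -> 10 lines: rfv uhg ugj uekpc eaxmm hsokr jaxn ojwg krrvk gqbtz
Final line count: 10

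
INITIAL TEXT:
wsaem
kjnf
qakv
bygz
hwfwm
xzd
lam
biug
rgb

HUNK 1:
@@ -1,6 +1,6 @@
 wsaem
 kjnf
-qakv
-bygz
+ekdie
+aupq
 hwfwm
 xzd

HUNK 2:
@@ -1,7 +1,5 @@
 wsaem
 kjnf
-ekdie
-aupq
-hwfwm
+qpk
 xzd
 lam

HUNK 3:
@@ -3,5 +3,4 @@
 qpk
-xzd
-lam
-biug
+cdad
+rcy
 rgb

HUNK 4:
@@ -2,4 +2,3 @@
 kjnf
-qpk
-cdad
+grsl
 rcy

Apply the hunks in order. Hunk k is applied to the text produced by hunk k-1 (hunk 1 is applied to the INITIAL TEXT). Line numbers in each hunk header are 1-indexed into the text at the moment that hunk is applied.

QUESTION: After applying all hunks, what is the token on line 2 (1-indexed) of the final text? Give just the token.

Answer: kjnf

Derivation:
Hunk 1: at line 1 remove [qakv,bygz] add [ekdie,aupq] -> 9 lines: wsaem kjnf ekdie aupq hwfwm xzd lam biug rgb
Hunk 2: at line 1 remove [ekdie,aupq,hwfwm] add [qpk] -> 7 lines: wsaem kjnf qpk xzd lam biug rgb
Hunk 3: at line 3 remove [xzd,lam,biug] add [cdad,rcy] -> 6 lines: wsaem kjnf qpk cdad rcy rgb
Hunk 4: at line 2 remove [qpk,cdad] add [grsl] -> 5 lines: wsaem kjnf grsl rcy rgb
Final line 2: kjnf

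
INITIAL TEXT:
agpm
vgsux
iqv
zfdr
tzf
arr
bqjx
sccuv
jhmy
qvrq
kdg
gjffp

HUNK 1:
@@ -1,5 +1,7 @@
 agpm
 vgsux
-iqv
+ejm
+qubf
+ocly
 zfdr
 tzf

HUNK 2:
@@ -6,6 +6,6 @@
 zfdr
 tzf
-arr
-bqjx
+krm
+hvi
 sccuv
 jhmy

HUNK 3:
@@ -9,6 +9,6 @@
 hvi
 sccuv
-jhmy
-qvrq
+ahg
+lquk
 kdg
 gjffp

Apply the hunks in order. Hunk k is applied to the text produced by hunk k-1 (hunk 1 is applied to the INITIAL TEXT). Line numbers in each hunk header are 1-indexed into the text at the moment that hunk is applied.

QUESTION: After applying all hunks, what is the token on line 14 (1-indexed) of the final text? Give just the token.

Answer: gjffp

Derivation:
Hunk 1: at line 1 remove [iqv] add [ejm,qubf,ocly] -> 14 lines: agpm vgsux ejm qubf ocly zfdr tzf arr bqjx sccuv jhmy qvrq kdg gjffp
Hunk 2: at line 6 remove [arr,bqjx] add [krm,hvi] -> 14 lines: agpm vgsux ejm qubf ocly zfdr tzf krm hvi sccuv jhmy qvrq kdg gjffp
Hunk 3: at line 9 remove [jhmy,qvrq] add [ahg,lquk] -> 14 lines: agpm vgsux ejm qubf ocly zfdr tzf krm hvi sccuv ahg lquk kdg gjffp
Final line 14: gjffp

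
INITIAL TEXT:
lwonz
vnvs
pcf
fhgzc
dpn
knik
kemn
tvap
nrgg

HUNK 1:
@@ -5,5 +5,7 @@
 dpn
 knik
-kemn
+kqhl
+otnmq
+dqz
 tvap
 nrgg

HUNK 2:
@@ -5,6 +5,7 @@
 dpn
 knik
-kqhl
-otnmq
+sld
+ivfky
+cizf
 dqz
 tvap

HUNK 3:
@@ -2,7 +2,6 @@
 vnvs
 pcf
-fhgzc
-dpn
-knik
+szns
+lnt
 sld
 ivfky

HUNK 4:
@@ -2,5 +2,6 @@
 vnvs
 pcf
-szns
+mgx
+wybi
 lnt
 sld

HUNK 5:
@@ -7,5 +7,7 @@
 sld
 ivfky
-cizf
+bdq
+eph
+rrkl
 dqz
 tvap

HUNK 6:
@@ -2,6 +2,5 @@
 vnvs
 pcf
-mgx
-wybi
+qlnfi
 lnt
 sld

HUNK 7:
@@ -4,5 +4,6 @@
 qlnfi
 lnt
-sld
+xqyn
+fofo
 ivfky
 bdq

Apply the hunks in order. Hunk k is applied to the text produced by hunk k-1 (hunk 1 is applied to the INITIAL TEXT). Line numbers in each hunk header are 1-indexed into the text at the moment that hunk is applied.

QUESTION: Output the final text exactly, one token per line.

Answer: lwonz
vnvs
pcf
qlnfi
lnt
xqyn
fofo
ivfky
bdq
eph
rrkl
dqz
tvap
nrgg

Derivation:
Hunk 1: at line 5 remove [kemn] add [kqhl,otnmq,dqz] -> 11 lines: lwonz vnvs pcf fhgzc dpn knik kqhl otnmq dqz tvap nrgg
Hunk 2: at line 5 remove [kqhl,otnmq] add [sld,ivfky,cizf] -> 12 lines: lwonz vnvs pcf fhgzc dpn knik sld ivfky cizf dqz tvap nrgg
Hunk 3: at line 2 remove [fhgzc,dpn,knik] add [szns,lnt] -> 11 lines: lwonz vnvs pcf szns lnt sld ivfky cizf dqz tvap nrgg
Hunk 4: at line 2 remove [szns] add [mgx,wybi] -> 12 lines: lwonz vnvs pcf mgx wybi lnt sld ivfky cizf dqz tvap nrgg
Hunk 5: at line 7 remove [cizf] add [bdq,eph,rrkl] -> 14 lines: lwonz vnvs pcf mgx wybi lnt sld ivfky bdq eph rrkl dqz tvap nrgg
Hunk 6: at line 2 remove [mgx,wybi] add [qlnfi] -> 13 lines: lwonz vnvs pcf qlnfi lnt sld ivfky bdq eph rrkl dqz tvap nrgg
Hunk 7: at line 4 remove [sld] add [xqyn,fofo] -> 14 lines: lwonz vnvs pcf qlnfi lnt xqyn fofo ivfky bdq eph rrkl dqz tvap nrgg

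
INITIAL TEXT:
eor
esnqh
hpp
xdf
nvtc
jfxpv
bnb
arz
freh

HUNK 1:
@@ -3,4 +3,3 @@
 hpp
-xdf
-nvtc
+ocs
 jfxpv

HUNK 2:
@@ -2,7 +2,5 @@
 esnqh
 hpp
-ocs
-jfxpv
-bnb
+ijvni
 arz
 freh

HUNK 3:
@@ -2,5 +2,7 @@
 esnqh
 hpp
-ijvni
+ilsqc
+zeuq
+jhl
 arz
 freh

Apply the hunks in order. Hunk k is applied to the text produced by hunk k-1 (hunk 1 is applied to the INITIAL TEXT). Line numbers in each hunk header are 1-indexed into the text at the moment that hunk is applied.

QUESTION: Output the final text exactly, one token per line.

Hunk 1: at line 3 remove [xdf,nvtc] add [ocs] -> 8 lines: eor esnqh hpp ocs jfxpv bnb arz freh
Hunk 2: at line 2 remove [ocs,jfxpv,bnb] add [ijvni] -> 6 lines: eor esnqh hpp ijvni arz freh
Hunk 3: at line 2 remove [ijvni] add [ilsqc,zeuq,jhl] -> 8 lines: eor esnqh hpp ilsqc zeuq jhl arz freh

Answer: eor
esnqh
hpp
ilsqc
zeuq
jhl
arz
freh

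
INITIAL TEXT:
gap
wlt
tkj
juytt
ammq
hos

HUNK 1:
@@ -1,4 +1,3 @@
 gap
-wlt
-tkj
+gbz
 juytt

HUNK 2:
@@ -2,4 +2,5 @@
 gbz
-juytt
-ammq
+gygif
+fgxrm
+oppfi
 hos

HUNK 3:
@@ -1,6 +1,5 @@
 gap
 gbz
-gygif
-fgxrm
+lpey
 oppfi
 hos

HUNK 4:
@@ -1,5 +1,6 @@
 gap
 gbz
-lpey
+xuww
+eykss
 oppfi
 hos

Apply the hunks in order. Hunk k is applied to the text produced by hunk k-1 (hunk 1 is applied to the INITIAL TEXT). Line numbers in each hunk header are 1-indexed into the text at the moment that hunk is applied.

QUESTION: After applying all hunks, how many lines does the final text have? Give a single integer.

Hunk 1: at line 1 remove [wlt,tkj] add [gbz] -> 5 lines: gap gbz juytt ammq hos
Hunk 2: at line 2 remove [juytt,ammq] add [gygif,fgxrm,oppfi] -> 6 lines: gap gbz gygif fgxrm oppfi hos
Hunk 3: at line 1 remove [gygif,fgxrm] add [lpey] -> 5 lines: gap gbz lpey oppfi hos
Hunk 4: at line 1 remove [lpey] add [xuww,eykss] -> 6 lines: gap gbz xuww eykss oppfi hos
Final line count: 6

Answer: 6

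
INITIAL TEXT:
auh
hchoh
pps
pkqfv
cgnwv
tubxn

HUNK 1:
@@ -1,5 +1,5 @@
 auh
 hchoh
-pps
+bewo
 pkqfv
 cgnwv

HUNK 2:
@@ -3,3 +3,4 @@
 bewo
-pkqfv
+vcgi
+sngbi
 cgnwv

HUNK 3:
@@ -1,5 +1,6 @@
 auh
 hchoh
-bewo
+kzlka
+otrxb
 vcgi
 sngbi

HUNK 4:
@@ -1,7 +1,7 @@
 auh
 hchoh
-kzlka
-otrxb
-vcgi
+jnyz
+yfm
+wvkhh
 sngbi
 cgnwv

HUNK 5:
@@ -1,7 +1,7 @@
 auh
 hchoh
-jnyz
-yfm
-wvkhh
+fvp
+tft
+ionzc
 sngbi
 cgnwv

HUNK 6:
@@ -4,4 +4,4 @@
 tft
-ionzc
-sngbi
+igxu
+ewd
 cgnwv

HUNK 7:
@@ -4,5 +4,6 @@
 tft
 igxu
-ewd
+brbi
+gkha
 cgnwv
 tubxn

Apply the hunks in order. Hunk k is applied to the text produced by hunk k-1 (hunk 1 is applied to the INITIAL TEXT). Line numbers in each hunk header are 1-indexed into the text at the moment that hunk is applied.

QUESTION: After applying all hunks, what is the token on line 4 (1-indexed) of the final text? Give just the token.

Hunk 1: at line 1 remove [pps] add [bewo] -> 6 lines: auh hchoh bewo pkqfv cgnwv tubxn
Hunk 2: at line 3 remove [pkqfv] add [vcgi,sngbi] -> 7 lines: auh hchoh bewo vcgi sngbi cgnwv tubxn
Hunk 3: at line 1 remove [bewo] add [kzlka,otrxb] -> 8 lines: auh hchoh kzlka otrxb vcgi sngbi cgnwv tubxn
Hunk 4: at line 1 remove [kzlka,otrxb,vcgi] add [jnyz,yfm,wvkhh] -> 8 lines: auh hchoh jnyz yfm wvkhh sngbi cgnwv tubxn
Hunk 5: at line 1 remove [jnyz,yfm,wvkhh] add [fvp,tft,ionzc] -> 8 lines: auh hchoh fvp tft ionzc sngbi cgnwv tubxn
Hunk 6: at line 4 remove [ionzc,sngbi] add [igxu,ewd] -> 8 lines: auh hchoh fvp tft igxu ewd cgnwv tubxn
Hunk 7: at line 4 remove [ewd] add [brbi,gkha] -> 9 lines: auh hchoh fvp tft igxu brbi gkha cgnwv tubxn
Final line 4: tft

Answer: tft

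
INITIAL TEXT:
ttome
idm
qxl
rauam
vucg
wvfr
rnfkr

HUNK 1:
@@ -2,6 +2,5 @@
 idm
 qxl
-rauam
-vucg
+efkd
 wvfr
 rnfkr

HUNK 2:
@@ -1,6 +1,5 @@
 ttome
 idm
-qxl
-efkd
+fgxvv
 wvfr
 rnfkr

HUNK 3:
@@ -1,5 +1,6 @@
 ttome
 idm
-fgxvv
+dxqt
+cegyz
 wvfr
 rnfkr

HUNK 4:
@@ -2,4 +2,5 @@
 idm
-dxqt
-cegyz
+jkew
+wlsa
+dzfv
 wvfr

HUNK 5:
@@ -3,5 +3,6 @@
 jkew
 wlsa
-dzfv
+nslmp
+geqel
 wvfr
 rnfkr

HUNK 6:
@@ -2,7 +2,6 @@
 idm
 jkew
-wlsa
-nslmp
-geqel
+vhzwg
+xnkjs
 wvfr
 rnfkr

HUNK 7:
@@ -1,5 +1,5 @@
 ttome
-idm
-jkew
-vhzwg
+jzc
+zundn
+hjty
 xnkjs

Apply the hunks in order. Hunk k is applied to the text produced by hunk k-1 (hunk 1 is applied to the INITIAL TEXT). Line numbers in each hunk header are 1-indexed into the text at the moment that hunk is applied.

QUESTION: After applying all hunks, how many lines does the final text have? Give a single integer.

Answer: 7

Derivation:
Hunk 1: at line 2 remove [rauam,vucg] add [efkd] -> 6 lines: ttome idm qxl efkd wvfr rnfkr
Hunk 2: at line 1 remove [qxl,efkd] add [fgxvv] -> 5 lines: ttome idm fgxvv wvfr rnfkr
Hunk 3: at line 1 remove [fgxvv] add [dxqt,cegyz] -> 6 lines: ttome idm dxqt cegyz wvfr rnfkr
Hunk 4: at line 2 remove [dxqt,cegyz] add [jkew,wlsa,dzfv] -> 7 lines: ttome idm jkew wlsa dzfv wvfr rnfkr
Hunk 5: at line 3 remove [dzfv] add [nslmp,geqel] -> 8 lines: ttome idm jkew wlsa nslmp geqel wvfr rnfkr
Hunk 6: at line 2 remove [wlsa,nslmp,geqel] add [vhzwg,xnkjs] -> 7 lines: ttome idm jkew vhzwg xnkjs wvfr rnfkr
Hunk 7: at line 1 remove [idm,jkew,vhzwg] add [jzc,zundn,hjty] -> 7 lines: ttome jzc zundn hjty xnkjs wvfr rnfkr
Final line count: 7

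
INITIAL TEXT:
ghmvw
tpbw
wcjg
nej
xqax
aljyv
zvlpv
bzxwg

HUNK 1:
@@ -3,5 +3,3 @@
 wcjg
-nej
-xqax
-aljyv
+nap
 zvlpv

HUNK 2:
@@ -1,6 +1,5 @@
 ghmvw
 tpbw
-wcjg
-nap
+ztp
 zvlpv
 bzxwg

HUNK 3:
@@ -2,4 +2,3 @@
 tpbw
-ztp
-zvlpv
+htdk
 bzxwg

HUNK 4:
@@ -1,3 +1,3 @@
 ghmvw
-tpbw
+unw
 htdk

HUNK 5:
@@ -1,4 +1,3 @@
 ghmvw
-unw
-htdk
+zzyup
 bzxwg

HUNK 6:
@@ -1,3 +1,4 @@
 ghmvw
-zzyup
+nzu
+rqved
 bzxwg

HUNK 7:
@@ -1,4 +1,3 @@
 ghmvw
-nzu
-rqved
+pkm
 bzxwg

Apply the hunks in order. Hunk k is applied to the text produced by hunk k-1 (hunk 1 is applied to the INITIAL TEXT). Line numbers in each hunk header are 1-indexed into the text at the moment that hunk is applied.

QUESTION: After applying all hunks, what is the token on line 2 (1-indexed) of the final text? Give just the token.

Answer: pkm

Derivation:
Hunk 1: at line 3 remove [nej,xqax,aljyv] add [nap] -> 6 lines: ghmvw tpbw wcjg nap zvlpv bzxwg
Hunk 2: at line 1 remove [wcjg,nap] add [ztp] -> 5 lines: ghmvw tpbw ztp zvlpv bzxwg
Hunk 3: at line 2 remove [ztp,zvlpv] add [htdk] -> 4 lines: ghmvw tpbw htdk bzxwg
Hunk 4: at line 1 remove [tpbw] add [unw] -> 4 lines: ghmvw unw htdk bzxwg
Hunk 5: at line 1 remove [unw,htdk] add [zzyup] -> 3 lines: ghmvw zzyup bzxwg
Hunk 6: at line 1 remove [zzyup] add [nzu,rqved] -> 4 lines: ghmvw nzu rqved bzxwg
Hunk 7: at line 1 remove [nzu,rqved] add [pkm] -> 3 lines: ghmvw pkm bzxwg
Final line 2: pkm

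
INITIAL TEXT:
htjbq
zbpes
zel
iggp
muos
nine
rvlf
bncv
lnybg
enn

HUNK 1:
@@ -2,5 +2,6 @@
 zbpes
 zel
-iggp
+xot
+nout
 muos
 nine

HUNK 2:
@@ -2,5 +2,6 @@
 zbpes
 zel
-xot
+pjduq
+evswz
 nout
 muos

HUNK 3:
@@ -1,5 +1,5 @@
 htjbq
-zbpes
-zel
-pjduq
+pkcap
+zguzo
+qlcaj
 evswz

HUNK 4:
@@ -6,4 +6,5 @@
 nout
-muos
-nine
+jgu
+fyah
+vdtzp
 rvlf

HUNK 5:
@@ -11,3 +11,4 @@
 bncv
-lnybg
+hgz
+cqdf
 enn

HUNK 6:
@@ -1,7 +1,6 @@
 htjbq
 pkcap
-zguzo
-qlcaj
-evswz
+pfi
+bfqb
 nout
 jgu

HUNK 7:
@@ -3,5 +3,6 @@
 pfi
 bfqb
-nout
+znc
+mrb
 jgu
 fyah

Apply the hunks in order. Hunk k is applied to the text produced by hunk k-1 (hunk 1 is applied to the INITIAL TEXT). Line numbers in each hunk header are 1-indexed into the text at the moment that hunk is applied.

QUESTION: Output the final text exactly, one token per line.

Answer: htjbq
pkcap
pfi
bfqb
znc
mrb
jgu
fyah
vdtzp
rvlf
bncv
hgz
cqdf
enn

Derivation:
Hunk 1: at line 2 remove [iggp] add [xot,nout] -> 11 lines: htjbq zbpes zel xot nout muos nine rvlf bncv lnybg enn
Hunk 2: at line 2 remove [xot] add [pjduq,evswz] -> 12 lines: htjbq zbpes zel pjduq evswz nout muos nine rvlf bncv lnybg enn
Hunk 3: at line 1 remove [zbpes,zel,pjduq] add [pkcap,zguzo,qlcaj] -> 12 lines: htjbq pkcap zguzo qlcaj evswz nout muos nine rvlf bncv lnybg enn
Hunk 4: at line 6 remove [muos,nine] add [jgu,fyah,vdtzp] -> 13 lines: htjbq pkcap zguzo qlcaj evswz nout jgu fyah vdtzp rvlf bncv lnybg enn
Hunk 5: at line 11 remove [lnybg] add [hgz,cqdf] -> 14 lines: htjbq pkcap zguzo qlcaj evswz nout jgu fyah vdtzp rvlf bncv hgz cqdf enn
Hunk 6: at line 1 remove [zguzo,qlcaj,evswz] add [pfi,bfqb] -> 13 lines: htjbq pkcap pfi bfqb nout jgu fyah vdtzp rvlf bncv hgz cqdf enn
Hunk 7: at line 3 remove [nout] add [znc,mrb] -> 14 lines: htjbq pkcap pfi bfqb znc mrb jgu fyah vdtzp rvlf bncv hgz cqdf enn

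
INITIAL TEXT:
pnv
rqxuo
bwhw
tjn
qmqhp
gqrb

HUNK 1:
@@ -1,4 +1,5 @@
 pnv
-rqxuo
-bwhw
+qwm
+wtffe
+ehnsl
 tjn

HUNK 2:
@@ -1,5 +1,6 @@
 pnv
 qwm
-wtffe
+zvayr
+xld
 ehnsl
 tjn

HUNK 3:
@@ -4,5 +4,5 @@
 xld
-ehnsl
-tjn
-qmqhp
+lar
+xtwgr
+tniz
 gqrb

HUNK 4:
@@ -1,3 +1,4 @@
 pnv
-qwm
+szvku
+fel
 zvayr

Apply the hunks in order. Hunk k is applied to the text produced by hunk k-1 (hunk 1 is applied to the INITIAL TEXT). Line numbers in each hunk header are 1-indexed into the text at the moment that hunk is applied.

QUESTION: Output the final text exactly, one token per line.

Answer: pnv
szvku
fel
zvayr
xld
lar
xtwgr
tniz
gqrb

Derivation:
Hunk 1: at line 1 remove [rqxuo,bwhw] add [qwm,wtffe,ehnsl] -> 7 lines: pnv qwm wtffe ehnsl tjn qmqhp gqrb
Hunk 2: at line 1 remove [wtffe] add [zvayr,xld] -> 8 lines: pnv qwm zvayr xld ehnsl tjn qmqhp gqrb
Hunk 3: at line 4 remove [ehnsl,tjn,qmqhp] add [lar,xtwgr,tniz] -> 8 lines: pnv qwm zvayr xld lar xtwgr tniz gqrb
Hunk 4: at line 1 remove [qwm] add [szvku,fel] -> 9 lines: pnv szvku fel zvayr xld lar xtwgr tniz gqrb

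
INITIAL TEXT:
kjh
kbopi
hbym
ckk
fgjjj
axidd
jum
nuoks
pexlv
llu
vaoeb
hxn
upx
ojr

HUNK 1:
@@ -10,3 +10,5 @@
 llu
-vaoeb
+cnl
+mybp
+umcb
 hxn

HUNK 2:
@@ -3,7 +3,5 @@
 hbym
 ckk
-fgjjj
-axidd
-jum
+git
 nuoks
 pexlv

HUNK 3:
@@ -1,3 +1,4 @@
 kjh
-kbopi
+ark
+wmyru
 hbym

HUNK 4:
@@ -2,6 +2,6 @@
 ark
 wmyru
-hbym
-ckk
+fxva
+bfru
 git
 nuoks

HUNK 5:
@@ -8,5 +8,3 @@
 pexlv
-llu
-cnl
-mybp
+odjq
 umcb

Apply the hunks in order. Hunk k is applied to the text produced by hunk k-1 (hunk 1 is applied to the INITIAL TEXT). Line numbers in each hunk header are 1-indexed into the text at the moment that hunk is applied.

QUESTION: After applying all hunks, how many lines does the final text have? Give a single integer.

Answer: 13

Derivation:
Hunk 1: at line 10 remove [vaoeb] add [cnl,mybp,umcb] -> 16 lines: kjh kbopi hbym ckk fgjjj axidd jum nuoks pexlv llu cnl mybp umcb hxn upx ojr
Hunk 2: at line 3 remove [fgjjj,axidd,jum] add [git] -> 14 lines: kjh kbopi hbym ckk git nuoks pexlv llu cnl mybp umcb hxn upx ojr
Hunk 3: at line 1 remove [kbopi] add [ark,wmyru] -> 15 lines: kjh ark wmyru hbym ckk git nuoks pexlv llu cnl mybp umcb hxn upx ojr
Hunk 4: at line 2 remove [hbym,ckk] add [fxva,bfru] -> 15 lines: kjh ark wmyru fxva bfru git nuoks pexlv llu cnl mybp umcb hxn upx ojr
Hunk 5: at line 8 remove [llu,cnl,mybp] add [odjq] -> 13 lines: kjh ark wmyru fxva bfru git nuoks pexlv odjq umcb hxn upx ojr
Final line count: 13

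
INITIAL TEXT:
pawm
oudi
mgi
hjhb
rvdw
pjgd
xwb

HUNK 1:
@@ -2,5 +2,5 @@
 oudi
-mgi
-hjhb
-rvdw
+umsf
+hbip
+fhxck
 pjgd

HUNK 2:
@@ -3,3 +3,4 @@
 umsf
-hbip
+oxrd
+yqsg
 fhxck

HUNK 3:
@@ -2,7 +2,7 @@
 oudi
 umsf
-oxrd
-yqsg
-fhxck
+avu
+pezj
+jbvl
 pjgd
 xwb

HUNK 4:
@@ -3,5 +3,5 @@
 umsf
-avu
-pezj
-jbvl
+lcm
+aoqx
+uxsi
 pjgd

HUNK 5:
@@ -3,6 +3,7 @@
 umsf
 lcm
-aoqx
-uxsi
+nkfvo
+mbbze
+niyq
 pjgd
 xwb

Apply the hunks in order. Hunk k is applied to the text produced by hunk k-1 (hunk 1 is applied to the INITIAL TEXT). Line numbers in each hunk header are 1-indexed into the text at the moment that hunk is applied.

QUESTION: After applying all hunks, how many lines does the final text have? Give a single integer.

Answer: 9

Derivation:
Hunk 1: at line 2 remove [mgi,hjhb,rvdw] add [umsf,hbip,fhxck] -> 7 lines: pawm oudi umsf hbip fhxck pjgd xwb
Hunk 2: at line 3 remove [hbip] add [oxrd,yqsg] -> 8 lines: pawm oudi umsf oxrd yqsg fhxck pjgd xwb
Hunk 3: at line 2 remove [oxrd,yqsg,fhxck] add [avu,pezj,jbvl] -> 8 lines: pawm oudi umsf avu pezj jbvl pjgd xwb
Hunk 4: at line 3 remove [avu,pezj,jbvl] add [lcm,aoqx,uxsi] -> 8 lines: pawm oudi umsf lcm aoqx uxsi pjgd xwb
Hunk 5: at line 3 remove [aoqx,uxsi] add [nkfvo,mbbze,niyq] -> 9 lines: pawm oudi umsf lcm nkfvo mbbze niyq pjgd xwb
Final line count: 9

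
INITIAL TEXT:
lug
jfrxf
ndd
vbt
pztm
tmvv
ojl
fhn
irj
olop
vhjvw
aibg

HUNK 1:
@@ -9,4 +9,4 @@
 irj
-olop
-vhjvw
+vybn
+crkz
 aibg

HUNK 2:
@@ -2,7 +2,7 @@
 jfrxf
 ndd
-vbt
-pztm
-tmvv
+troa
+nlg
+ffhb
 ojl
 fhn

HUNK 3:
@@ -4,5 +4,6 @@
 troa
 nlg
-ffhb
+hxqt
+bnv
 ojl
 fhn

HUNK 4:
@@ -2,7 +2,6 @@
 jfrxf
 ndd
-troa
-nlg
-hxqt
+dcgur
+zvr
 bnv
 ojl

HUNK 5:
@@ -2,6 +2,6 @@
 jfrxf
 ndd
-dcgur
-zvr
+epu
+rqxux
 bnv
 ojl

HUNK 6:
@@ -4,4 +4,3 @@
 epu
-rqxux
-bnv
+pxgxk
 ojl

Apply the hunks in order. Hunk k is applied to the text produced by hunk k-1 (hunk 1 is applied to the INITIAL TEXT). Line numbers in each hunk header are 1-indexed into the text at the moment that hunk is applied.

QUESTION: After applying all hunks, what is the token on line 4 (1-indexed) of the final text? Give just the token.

Hunk 1: at line 9 remove [olop,vhjvw] add [vybn,crkz] -> 12 lines: lug jfrxf ndd vbt pztm tmvv ojl fhn irj vybn crkz aibg
Hunk 2: at line 2 remove [vbt,pztm,tmvv] add [troa,nlg,ffhb] -> 12 lines: lug jfrxf ndd troa nlg ffhb ojl fhn irj vybn crkz aibg
Hunk 3: at line 4 remove [ffhb] add [hxqt,bnv] -> 13 lines: lug jfrxf ndd troa nlg hxqt bnv ojl fhn irj vybn crkz aibg
Hunk 4: at line 2 remove [troa,nlg,hxqt] add [dcgur,zvr] -> 12 lines: lug jfrxf ndd dcgur zvr bnv ojl fhn irj vybn crkz aibg
Hunk 5: at line 2 remove [dcgur,zvr] add [epu,rqxux] -> 12 lines: lug jfrxf ndd epu rqxux bnv ojl fhn irj vybn crkz aibg
Hunk 6: at line 4 remove [rqxux,bnv] add [pxgxk] -> 11 lines: lug jfrxf ndd epu pxgxk ojl fhn irj vybn crkz aibg
Final line 4: epu

Answer: epu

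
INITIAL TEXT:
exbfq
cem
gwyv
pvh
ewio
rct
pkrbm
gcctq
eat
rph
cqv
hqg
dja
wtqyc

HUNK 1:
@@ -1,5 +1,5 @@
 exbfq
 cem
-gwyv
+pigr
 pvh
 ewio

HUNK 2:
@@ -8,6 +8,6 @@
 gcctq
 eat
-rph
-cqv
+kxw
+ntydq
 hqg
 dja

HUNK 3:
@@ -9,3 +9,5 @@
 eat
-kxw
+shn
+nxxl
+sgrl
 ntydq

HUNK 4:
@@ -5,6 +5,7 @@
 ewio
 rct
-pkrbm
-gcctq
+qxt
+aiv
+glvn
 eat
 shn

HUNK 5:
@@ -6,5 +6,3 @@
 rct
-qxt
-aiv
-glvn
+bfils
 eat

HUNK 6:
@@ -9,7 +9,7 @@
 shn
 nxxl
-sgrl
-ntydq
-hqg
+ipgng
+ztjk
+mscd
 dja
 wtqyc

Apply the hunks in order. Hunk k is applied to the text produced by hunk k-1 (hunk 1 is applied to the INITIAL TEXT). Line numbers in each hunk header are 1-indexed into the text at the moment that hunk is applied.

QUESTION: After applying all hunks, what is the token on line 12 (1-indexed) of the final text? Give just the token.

Hunk 1: at line 1 remove [gwyv] add [pigr] -> 14 lines: exbfq cem pigr pvh ewio rct pkrbm gcctq eat rph cqv hqg dja wtqyc
Hunk 2: at line 8 remove [rph,cqv] add [kxw,ntydq] -> 14 lines: exbfq cem pigr pvh ewio rct pkrbm gcctq eat kxw ntydq hqg dja wtqyc
Hunk 3: at line 9 remove [kxw] add [shn,nxxl,sgrl] -> 16 lines: exbfq cem pigr pvh ewio rct pkrbm gcctq eat shn nxxl sgrl ntydq hqg dja wtqyc
Hunk 4: at line 5 remove [pkrbm,gcctq] add [qxt,aiv,glvn] -> 17 lines: exbfq cem pigr pvh ewio rct qxt aiv glvn eat shn nxxl sgrl ntydq hqg dja wtqyc
Hunk 5: at line 6 remove [qxt,aiv,glvn] add [bfils] -> 15 lines: exbfq cem pigr pvh ewio rct bfils eat shn nxxl sgrl ntydq hqg dja wtqyc
Hunk 6: at line 9 remove [sgrl,ntydq,hqg] add [ipgng,ztjk,mscd] -> 15 lines: exbfq cem pigr pvh ewio rct bfils eat shn nxxl ipgng ztjk mscd dja wtqyc
Final line 12: ztjk

Answer: ztjk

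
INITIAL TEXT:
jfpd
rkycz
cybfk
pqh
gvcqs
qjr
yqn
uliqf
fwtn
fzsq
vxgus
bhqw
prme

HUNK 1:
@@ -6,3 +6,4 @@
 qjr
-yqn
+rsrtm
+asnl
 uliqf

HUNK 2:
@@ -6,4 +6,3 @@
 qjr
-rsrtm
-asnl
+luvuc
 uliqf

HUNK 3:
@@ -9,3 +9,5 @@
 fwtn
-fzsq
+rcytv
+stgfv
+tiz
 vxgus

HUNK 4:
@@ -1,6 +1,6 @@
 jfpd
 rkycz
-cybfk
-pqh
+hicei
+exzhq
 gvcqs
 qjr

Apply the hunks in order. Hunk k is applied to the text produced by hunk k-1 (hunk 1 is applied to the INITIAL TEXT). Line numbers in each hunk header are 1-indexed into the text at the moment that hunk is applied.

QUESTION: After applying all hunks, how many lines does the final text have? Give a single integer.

Answer: 15

Derivation:
Hunk 1: at line 6 remove [yqn] add [rsrtm,asnl] -> 14 lines: jfpd rkycz cybfk pqh gvcqs qjr rsrtm asnl uliqf fwtn fzsq vxgus bhqw prme
Hunk 2: at line 6 remove [rsrtm,asnl] add [luvuc] -> 13 lines: jfpd rkycz cybfk pqh gvcqs qjr luvuc uliqf fwtn fzsq vxgus bhqw prme
Hunk 3: at line 9 remove [fzsq] add [rcytv,stgfv,tiz] -> 15 lines: jfpd rkycz cybfk pqh gvcqs qjr luvuc uliqf fwtn rcytv stgfv tiz vxgus bhqw prme
Hunk 4: at line 1 remove [cybfk,pqh] add [hicei,exzhq] -> 15 lines: jfpd rkycz hicei exzhq gvcqs qjr luvuc uliqf fwtn rcytv stgfv tiz vxgus bhqw prme
Final line count: 15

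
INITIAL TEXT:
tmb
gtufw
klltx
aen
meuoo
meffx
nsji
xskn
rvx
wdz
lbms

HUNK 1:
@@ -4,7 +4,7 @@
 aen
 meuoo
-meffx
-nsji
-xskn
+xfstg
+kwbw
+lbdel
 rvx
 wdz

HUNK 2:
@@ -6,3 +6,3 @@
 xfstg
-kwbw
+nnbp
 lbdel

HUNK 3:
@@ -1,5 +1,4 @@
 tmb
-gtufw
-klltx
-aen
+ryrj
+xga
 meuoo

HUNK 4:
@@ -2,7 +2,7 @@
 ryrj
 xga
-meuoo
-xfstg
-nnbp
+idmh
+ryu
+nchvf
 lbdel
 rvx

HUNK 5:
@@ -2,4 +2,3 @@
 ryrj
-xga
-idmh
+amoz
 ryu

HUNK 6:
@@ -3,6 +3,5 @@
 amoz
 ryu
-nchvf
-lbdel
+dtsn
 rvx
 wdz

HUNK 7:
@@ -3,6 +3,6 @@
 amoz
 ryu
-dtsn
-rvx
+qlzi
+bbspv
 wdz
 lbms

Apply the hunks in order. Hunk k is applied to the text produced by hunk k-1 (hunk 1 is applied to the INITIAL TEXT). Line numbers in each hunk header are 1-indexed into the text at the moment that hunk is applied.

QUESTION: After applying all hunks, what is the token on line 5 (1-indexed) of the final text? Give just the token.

Hunk 1: at line 4 remove [meffx,nsji,xskn] add [xfstg,kwbw,lbdel] -> 11 lines: tmb gtufw klltx aen meuoo xfstg kwbw lbdel rvx wdz lbms
Hunk 2: at line 6 remove [kwbw] add [nnbp] -> 11 lines: tmb gtufw klltx aen meuoo xfstg nnbp lbdel rvx wdz lbms
Hunk 3: at line 1 remove [gtufw,klltx,aen] add [ryrj,xga] -> 10 lines: tmb ryrj xga meuoo xfstg nnbp lbdel rvx wdz lbms
Hunk 4: at line 2 remove [meuoo,xfstg,nnbp] add [idmh,ryu,nchvf] -> 10 lines: tmb ryrj xga idmh ryu nchvf lbdel rvx wdz lbms
Hunk 5: at line 2 remove [xga,idmh] add [amoz] -> 9 lines: tmb ryrj amoz ryu nchvf lbdel rvx wdz lbms
Hunk 6: at line 3 remove [nchvf,lbdel] add [dtsn] -> 8 lines: tmb ryrj amoz ryu dtsn rvx wdz lbms
Hunk 7: at line 3 remove [dtsn,rvx] add [qlzi,bbspv] -> 8 lines: tmb ryrj amoz ryu qlzi bbspv wdz lbms
Final line 5: qlzi

Answer: qlzi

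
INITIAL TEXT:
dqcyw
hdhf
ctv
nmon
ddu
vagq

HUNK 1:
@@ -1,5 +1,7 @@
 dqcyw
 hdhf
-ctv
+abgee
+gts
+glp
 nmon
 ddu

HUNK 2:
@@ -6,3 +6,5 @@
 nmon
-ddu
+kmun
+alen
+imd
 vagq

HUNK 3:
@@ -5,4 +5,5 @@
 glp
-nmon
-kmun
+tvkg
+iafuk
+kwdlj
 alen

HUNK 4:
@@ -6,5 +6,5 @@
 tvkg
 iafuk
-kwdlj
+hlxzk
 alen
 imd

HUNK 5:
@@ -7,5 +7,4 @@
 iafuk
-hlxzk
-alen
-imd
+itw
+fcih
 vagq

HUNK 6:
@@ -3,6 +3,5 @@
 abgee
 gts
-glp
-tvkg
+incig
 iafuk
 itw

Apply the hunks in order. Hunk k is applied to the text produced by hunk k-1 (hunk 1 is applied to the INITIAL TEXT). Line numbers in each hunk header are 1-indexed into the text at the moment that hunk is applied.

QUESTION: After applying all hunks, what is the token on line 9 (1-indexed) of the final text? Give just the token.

Answer: vagq

Derivation:
Hunk 1: at line 1 remove [ctv] add [abgee,gts,glp] -> 8 lines: dqcyw hdhf abgee gts glp nmon ddu vagq
Hunk 2: at line 6 remove [ddu] add [kmun,alen,imd] -> 10 lines: dqcyw hdhf abgee gts glp nmon kmun alen imd vagq
Hunk 3: at line 5 remove [nmon,kmun] add [tvkg,iafuk,kwdlj] -> 11 lines: dqcyw hdhf abgee gts glp tvkg iafuk kwdlj alen imd vagq
Hunk 4: at line 6 remove [kwdlj] add [hlxzk] -> 11 lines: dqcyw hdhf abgee gts glp tvkg iafuk hlxzk alen imd vagq
Hunk 5: at line 7 remove [hlxzk,alen,imd] add [itw,fcih] -> 10 lines: dqcyw hdhf abgee gts glp tvkg iafuk itw fcih vagq
Hunk 6: at line 3 remove [glp,tvkg] add [incig] -> 9 lines: dqcyw hdhf abgee gts incig iafuk itw fcih vagq
Final line 9: vagq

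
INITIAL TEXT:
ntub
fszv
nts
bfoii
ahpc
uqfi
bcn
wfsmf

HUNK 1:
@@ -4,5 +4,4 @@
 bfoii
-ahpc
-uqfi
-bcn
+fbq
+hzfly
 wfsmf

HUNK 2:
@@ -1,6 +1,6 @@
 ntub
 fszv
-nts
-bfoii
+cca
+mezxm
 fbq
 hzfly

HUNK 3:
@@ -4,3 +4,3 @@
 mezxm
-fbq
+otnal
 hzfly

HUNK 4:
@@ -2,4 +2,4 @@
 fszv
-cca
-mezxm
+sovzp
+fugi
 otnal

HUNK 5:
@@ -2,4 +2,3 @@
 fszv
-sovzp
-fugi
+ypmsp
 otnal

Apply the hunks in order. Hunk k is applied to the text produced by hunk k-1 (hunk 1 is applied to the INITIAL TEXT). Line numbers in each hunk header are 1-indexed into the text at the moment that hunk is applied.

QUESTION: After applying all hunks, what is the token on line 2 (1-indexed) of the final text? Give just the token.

Answer: fszv

Derivation:
Hunk 1: at line 4 remove [ahpc,uqfi,bcn] add [fbq,hzfly] -> 7 lines: ntub fszv nts bfoii fbq hzfly wfsmf
Hunk 2: at line 1 remove [nts,bfoii] add [cca,mezxm] -> 7 lines: ntub fszv cca mezxm fbq hzfly wfsmf
Hunk 3: at line 4 remove [fbq] add [otnal] -> 7 lines: ntub fszv cca mezxm otnal hzfly wfsmf
Hunk 4: at line 2 remove [cca,mezxm] add [sovzp,fugi] -> 7 lines: ntub fszv sovzp fugi otnal hzfly wfsmf
Hunk 5: at line 2 remove [sovzp,fugi] add [ypmsp] -> 6 lines: ntub fszv ypmsp otnal hzfly wfsmf
Final line 2: fszv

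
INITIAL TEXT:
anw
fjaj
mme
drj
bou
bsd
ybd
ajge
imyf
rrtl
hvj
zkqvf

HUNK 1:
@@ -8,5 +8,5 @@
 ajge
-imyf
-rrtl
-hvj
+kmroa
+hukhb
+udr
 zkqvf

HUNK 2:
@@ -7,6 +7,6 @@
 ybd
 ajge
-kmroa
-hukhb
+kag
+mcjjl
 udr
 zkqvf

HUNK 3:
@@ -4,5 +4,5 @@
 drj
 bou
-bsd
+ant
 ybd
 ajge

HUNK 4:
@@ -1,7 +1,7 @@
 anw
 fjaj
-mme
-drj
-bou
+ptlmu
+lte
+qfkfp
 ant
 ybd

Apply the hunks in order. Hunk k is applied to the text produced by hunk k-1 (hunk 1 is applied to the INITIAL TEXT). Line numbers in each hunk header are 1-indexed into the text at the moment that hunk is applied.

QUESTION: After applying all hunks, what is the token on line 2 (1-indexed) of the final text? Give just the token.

Answer: fjaj

Derivation:
Hunk 1: at line 8 remove [imyf,rrtl,hvj] add [kmroa,hukhb,udr] -> 12 lines: anw fjaj mme drj bou bsd ybd ajge kmroa hukhb udr zkqvf
Hunk 2: at line 7 remove [kmroa,hukhb] add [kag,mcjjl] -> 12 lines: anw fjaj mme drj bou bsd ybd ajge kag mcjjl udr zkqvf
Hunk 3: at line 4 remove [bsd] add [ant] -> 12 lines: anw fjaj mme drj bou ant ybd ajge kag mcjjl udr zkqvf
Hunk 4: at line 1 remove [mme,drj,bou] add [ptlmu,lte,qfkfp] -> 12 lines: anw fjaj ptlmu lte qfkfp ant ybd ajge kag mcjjl udr zkqvf
Final line 2: fjaj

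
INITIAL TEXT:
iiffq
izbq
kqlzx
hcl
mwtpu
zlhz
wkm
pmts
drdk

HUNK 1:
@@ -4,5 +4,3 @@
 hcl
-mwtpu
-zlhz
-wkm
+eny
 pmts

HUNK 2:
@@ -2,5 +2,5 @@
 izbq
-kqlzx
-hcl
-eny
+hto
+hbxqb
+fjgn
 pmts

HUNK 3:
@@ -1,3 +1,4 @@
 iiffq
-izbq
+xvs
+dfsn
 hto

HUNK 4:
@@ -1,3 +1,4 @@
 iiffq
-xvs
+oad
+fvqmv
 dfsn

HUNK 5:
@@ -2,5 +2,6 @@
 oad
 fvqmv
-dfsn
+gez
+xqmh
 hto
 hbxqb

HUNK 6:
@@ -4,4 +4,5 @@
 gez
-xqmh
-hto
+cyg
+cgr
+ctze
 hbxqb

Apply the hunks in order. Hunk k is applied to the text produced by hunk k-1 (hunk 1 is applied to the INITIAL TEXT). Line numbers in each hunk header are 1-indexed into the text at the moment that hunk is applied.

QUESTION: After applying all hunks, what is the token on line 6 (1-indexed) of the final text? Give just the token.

Hunk 1: at line 4 remove [mwtpu,zlhz,wkm] add [eny] -> 7 lines: iiffq izbq kqlzx hcl eny pmts drdk
Hunk 2: at line 2 remove [kqlzx,hcl,eny] add [hto,hbxqb,fjgn] -> 7 lines: iiffq izbq hto hbxqb fjgn pmts drdk
Hunk 3: at line 1 remove [izbq] add [xvs,dfsn] -> 8 lines: iiffq xvs dfsn hto hbxqb fjgn pmts drdk
Hunk 4: at line 1 remove [xvs] add [oad,fvqmv] -> 9 lines: iiffq oad fvqmv dfsn hto hbxqb fjgn pmts drdk
Hunk 5: at line 2 remove [dfsn] add [gez,xqmh] -> 10 lines: iiffq oad fvqmv gez xqmh hto hbxqb fjgn pmts drdk
Hunk 6: at line 4 remove [xqmh,hto] add [cyg,cgr,ctze] -> 11 lines: iiffq oad fvqmv gez cyg cgr ctze hbxqb fjgn pmts drdk
Final line 6: cgr

Answer: cgr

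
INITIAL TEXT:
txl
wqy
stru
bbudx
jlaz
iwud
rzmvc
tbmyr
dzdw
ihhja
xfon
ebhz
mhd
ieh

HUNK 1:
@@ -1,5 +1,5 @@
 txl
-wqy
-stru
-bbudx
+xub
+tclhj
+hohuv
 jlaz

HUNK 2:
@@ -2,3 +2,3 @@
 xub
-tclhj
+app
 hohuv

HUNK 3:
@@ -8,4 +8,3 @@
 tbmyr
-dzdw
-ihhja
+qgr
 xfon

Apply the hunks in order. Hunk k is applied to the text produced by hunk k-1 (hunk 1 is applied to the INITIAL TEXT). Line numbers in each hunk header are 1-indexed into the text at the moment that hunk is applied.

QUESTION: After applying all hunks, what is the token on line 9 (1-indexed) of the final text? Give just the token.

Hunk 1: at line 1 remove [wqy,stru,bbudx] add [xub,tclhj,hohuv] -> 14 lines: txl xub tclhj hohuv jlaz iwud rzmvc tbmyr dzdw ihhja xfon ebhz mhd ieh
Hunk 2: at line 2 remove [tclhj] add [app] -> 14 lines: txl xub app hohuv jlaz iwud rzmvc tbmyr dzdw ihhja xfon ebhz mhd ieh
Hunk 3: at line 8 remove [dzdw,ihhja] add [qgr] -> 13 lines: txl xub app hohuv jlaz iwud rzmvc tbmyr qgr xfon ebhz mhd ieh
Final line 9: qgr

Answer: qgr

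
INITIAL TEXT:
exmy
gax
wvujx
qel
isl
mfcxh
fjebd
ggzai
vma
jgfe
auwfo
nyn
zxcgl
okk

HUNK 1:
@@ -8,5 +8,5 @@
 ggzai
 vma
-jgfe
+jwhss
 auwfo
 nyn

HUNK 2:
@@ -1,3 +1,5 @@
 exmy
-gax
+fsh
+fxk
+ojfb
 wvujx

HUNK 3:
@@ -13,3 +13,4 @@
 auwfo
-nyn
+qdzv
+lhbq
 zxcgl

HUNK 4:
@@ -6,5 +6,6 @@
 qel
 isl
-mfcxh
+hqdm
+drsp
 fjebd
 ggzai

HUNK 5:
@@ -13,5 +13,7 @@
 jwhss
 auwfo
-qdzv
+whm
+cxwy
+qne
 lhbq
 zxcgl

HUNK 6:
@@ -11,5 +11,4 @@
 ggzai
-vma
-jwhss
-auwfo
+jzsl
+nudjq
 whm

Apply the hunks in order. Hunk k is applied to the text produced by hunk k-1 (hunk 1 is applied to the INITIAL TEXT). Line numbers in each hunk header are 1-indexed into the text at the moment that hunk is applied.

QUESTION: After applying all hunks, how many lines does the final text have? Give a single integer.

Hunk 1: at line 8 remove [jgfe] add [jwhss] -> 14 lines: exmy gax wvujx qel isl mfcxh fjebd ggzai vma jwhss auwfo nyn zxcgl okk
Hunk 2: at line 1 remove [gax] add [fsh,fxk,ojfb] -> 16 lines: exmy fsh fxk ojfb wvujx qel isl mfcxh fjebd ggzai vma jwhss auwfo nyn zxcgl okk
Hunk 3: at line 13 remove [nyn] add [qdzv,lhbq] -> 17 lines: exmy fsh fxk ojfb wvujx qel isl mfcxh fjebd ggzai vma jwhss auwfo qdzv lhbq zxcgl okk
Hunk 4: at line 6 remove [mfcxh] add [hqdm,drsp] -> 18 lines: exmy fsh fxk ojfb wvujx qel isl hqdm drsp fjebd ggzai vma jwhss auwfo qdzv lhbq zxcgl okk
Hunk 5: at line 13 remove [qdzv] add [whm,cxwy,qne] -> 20 lines: exmy fsh fxk ojfb wvujx qel isl hqdm drsp fjebd ggzai vma jwhss auwfo whm cxwy qne lhbq zxcgl okk
Hunk 6: at line 11 remove [vma,jwhss,auwfo] add [jzsl,nudjq] -> 19 lines: exmy fsh fxk ojfb wvujx qel isl hqdm drsp fjebd ggzai jzsl nudjq whm cxwy qne lhbq zxcgl okk
Final line count: 19

Answer: 19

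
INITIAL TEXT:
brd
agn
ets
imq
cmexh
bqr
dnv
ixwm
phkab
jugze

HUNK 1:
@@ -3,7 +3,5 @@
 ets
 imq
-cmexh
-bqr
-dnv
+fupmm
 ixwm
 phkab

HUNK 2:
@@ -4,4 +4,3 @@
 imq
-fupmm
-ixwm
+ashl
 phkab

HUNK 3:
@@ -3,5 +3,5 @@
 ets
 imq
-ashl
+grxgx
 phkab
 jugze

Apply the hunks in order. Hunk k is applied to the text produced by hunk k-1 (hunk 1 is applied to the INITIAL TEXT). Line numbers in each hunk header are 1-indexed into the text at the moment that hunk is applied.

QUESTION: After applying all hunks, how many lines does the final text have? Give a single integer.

Hunk 1: at line 3 remove [cmexh,bqr,dnv] add [fupmm] -> 8 lines: brd agn ets imq fupmm ixwm phkab jugze
Hunk 2: at line 4 remove [fupmm,ixwm] add [ashl] -> 7 lines: brd agn ets imq ashl phkab jugze
Hunk 3: at line 3 remove [ashl] add [grxgx] -> 7 lines: brd agn ets imq grxgx phkab jugze
Final line count: 7

Answer: 7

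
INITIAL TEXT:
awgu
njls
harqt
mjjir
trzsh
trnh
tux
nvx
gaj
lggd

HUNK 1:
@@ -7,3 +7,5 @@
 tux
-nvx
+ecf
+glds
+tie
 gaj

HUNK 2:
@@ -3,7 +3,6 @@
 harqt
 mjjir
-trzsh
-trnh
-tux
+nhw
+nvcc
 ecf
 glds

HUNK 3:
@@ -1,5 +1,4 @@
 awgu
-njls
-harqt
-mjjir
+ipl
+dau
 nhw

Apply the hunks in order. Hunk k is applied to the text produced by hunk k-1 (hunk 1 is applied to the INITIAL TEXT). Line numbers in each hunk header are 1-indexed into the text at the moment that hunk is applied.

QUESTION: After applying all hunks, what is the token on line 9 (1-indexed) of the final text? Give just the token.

Answer: gaj

Derivation:
Hunk 1: at line 7 remove [nvx] add [ecf,glds,tie] -> 12 lines: awgu njls harqt mjjir trzsh trnh tux ecf glds tie gaj lggd
Hunk 2: at line 3 remove [trzsh,trnh,tux] add [nhw,nvcc] -> 11 lines: awgu njls harqt mjjir nhw nvcc ecf glds tie gaj lggd
Hunk 3: at line 1 remove [njls,harqt,mjjir] add [ipl,dau] -> 10 lines: awgu ipl dau nhw nvcc ecf glds tie gaj lggd
Final line 9: gaj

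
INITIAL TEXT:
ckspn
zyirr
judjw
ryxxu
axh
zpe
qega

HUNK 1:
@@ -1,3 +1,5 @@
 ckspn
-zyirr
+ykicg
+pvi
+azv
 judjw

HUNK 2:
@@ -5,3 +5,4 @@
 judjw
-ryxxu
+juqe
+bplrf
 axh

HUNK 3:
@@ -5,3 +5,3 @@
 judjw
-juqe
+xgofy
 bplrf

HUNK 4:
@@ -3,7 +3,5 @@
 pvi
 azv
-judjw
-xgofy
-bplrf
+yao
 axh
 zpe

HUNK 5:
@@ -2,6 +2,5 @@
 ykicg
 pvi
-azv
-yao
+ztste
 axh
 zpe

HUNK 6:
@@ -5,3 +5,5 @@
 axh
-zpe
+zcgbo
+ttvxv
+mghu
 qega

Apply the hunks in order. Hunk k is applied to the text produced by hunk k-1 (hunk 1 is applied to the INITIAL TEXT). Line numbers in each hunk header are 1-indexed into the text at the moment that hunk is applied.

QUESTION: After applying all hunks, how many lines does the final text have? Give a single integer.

Answer: 9

Derivation:
Hunk 1: at line 1 remove [zyirr] add [ykicg,pvi,azv] -> 9 lines: ckspn ykicg pvi azv judjw ryxxu axh zpe qega
Hunk 2: at line 5 remove [ryxxu] add [juqe,bplrf] -> 10 lines: ckspn ykicg pvi azv judjw juqe bplrf axh zpe qega
Hunk 3: at line 5 remove [juqe] add [xgofy] -> 10 lines: ckspn ykicg pvi azv judjw xgofy bplrf axh zpe qega
Hunk 4: at line 3 remove [judjw,xgofy,bplrf] add [yao] -> 8 lines: ckspn ykicg pvi azv yao axh zpe qega
Hunk 5: at line 2 remove [azv,yao] add [ztste] -> 7 lines: ckspn ykicg pvi ztste axh zpe qega
Hunk 6: at line 5 remove [zpe] add [zcgbo,ttvxv,mghu] -> 9 lines: ckspn ykicg pvi ztste axh zcgbo ttvxv mghu qega
Final line count: 9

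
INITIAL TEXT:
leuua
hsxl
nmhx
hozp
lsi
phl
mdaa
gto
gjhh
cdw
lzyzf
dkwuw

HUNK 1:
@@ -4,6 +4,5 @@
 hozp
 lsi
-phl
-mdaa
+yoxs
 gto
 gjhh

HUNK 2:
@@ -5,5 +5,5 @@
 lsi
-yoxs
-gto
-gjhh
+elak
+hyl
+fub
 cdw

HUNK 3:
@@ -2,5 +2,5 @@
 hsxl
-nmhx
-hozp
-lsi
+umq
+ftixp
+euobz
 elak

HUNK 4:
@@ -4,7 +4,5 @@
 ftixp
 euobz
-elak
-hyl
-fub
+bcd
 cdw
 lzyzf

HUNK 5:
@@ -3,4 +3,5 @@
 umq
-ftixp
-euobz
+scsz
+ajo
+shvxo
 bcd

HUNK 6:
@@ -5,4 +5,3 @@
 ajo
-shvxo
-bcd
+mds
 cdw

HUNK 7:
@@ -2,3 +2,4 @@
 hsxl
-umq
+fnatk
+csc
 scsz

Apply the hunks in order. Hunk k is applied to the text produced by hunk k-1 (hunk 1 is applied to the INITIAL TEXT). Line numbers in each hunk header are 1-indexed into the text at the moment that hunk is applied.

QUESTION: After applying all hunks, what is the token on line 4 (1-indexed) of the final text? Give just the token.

Hunk 1: at line 4 remove [phl,mdaa] add [yoxs] -> 11 lines: leuua hsxl nmhx hozp lsi yoxs gto gjhh cdw lzyzf dkwuw
Hunk 2: at line 5 remove [yoxs,gto,gjhh] add [elak,hyl,fub] -> 11 lines: leuua hsxl nmhx hozp lsi elak hyl fub cdw lzyzf dkwuw
Hunk 3: at line 2 remove [nmhx,hozp,lsi] add [umq,ftixp,euobz] -> 11 lines: leuua hsxl umq ftixp euobz elak hyl fub cdw lzyzf dkwuw
Hunk 4: at line 4 remove [elak,hyl,fub] add [bcd] -> 9 lines: leuua hsxl umq ftixp euobz bcd cdw lzyzf dkwuw
Hunk 5: at line 3 remove [ftixp,euobz] add [scsz,ajo,shvxo] -> 10 lines: leuua hsxl umq scsz ajo shvxo bcd cdw lzyzf dkwuw
Hunk 6: at line 5 remove [shvxo,bcd] add [mds] -> 9 lines: leuua hsxl umq scsz ajo mds cdw lzyzf dkwuw
Hunk 7: at line 2 remove [umq] add [fnatk,csc] -> 10 lines: leuua hsxl fnatk csc scsz ajo mds cdw lzyzf dkwuw
Final line 4: csc

Answer: csc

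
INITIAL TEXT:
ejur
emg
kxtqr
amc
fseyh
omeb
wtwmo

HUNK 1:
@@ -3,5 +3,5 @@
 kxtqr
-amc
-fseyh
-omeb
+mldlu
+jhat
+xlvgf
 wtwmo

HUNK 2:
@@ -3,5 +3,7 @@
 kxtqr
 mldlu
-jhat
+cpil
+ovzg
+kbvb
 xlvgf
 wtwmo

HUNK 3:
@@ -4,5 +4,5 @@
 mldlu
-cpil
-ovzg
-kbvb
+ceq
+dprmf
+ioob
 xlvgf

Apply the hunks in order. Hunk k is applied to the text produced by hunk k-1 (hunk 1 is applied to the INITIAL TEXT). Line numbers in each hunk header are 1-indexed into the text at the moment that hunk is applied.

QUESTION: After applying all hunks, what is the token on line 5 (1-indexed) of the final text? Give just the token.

Hunk 1: at line 3 remove [amc,fseyh,omeb] add [mldlu,jhat,xlvgf] -> 7 lines: ejur emg kxtqr mldlu jhat xlvgf wtwmo
Hunk 2: at line 3 remove [jhat] add [cpil,ovzg,kbvb] -> 9 lines: ejur emg kxtqr mldlu cpil ovzg kbvb xlvgf wtwmo
Hunk 3: at line 4 remove [cpil,ovzg,kbvb] add [ceq,dprmf,ioob] -> 9 lines: ejur emg kxtqr mldlu ceq dprmf ioob xlvgf wtwmo
Final line 5: ceq

Answer: ceq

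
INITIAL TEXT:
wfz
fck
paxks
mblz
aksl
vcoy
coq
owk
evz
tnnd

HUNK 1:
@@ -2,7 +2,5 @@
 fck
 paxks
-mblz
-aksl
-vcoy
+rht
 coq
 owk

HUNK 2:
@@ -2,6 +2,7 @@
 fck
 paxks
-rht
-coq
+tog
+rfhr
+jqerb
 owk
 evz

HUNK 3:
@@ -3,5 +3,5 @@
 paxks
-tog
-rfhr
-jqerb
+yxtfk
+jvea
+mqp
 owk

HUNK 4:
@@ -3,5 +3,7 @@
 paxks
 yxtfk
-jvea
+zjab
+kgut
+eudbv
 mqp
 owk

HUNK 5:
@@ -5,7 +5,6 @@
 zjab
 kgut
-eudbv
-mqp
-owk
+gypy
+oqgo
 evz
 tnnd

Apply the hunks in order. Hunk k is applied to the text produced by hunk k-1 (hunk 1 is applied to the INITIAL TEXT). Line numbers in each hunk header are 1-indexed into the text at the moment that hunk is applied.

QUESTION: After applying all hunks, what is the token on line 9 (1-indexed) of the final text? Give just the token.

Hunk 1: at line 2 remove [mblz,aksl,vcoy] add [rht] -> 8 lines: wfz fck paxks rht coq owk evz tnnd
Hunk 2: at line 2 remove [rht,coq] add [tog,rfhr,jqerb] -> 9 lines: wfz fck paxks tog rfhr jqerb owk evz tnnd
Hunk 3: at line 3 remove [tog,rfhr,jqerb] add [yxtfk,jvea,mqp] -> 9 lines: wfz fck paxks yxtfk jvea mqp owk evz tnnd
Hunk 4: at line 3 remove [jvea] add [zjab,kgut,eudbv] -> 11 lines: wfz fck paxks yxtfk zjab kgut eudbv mqp owk evz tnnd
Hunk 5: at line 5 remove [eudbv,mqp,owk] add [gypy,oqgo] -> 10 lines: wfz fck paxks yxtfk zjab kgut gypy oqgo evz tnnd
Final line 9: evz

Answer: evz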